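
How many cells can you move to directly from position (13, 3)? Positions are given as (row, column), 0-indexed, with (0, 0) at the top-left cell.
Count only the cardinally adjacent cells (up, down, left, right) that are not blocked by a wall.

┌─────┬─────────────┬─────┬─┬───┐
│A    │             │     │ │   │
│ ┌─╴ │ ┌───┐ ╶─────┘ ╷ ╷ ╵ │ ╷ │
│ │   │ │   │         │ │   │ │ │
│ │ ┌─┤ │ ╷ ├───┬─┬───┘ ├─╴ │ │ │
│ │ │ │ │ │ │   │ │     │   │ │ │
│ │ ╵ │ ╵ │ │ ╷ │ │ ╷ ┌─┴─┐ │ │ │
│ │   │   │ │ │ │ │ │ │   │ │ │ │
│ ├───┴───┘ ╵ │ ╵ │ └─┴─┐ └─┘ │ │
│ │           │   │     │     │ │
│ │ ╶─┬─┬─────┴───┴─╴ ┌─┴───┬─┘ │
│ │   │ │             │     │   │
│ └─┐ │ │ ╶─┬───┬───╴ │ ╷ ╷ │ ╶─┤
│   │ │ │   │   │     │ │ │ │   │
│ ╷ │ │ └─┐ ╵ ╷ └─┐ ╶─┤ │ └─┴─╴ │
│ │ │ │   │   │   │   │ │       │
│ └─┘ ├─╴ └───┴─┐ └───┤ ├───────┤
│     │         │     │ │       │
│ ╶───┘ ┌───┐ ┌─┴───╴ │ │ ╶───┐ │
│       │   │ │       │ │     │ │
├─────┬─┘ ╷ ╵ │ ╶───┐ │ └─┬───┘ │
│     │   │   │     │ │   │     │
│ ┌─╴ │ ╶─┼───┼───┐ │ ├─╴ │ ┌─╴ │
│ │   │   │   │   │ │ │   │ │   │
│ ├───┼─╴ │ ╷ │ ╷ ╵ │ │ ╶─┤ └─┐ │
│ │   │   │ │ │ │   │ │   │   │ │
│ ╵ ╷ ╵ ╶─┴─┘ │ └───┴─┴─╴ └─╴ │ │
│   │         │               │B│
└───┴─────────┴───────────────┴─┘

Checking passable neighbors of (13, 3):
Neighbors: (12, 3), (13, 2), (13, 4)
Count: 3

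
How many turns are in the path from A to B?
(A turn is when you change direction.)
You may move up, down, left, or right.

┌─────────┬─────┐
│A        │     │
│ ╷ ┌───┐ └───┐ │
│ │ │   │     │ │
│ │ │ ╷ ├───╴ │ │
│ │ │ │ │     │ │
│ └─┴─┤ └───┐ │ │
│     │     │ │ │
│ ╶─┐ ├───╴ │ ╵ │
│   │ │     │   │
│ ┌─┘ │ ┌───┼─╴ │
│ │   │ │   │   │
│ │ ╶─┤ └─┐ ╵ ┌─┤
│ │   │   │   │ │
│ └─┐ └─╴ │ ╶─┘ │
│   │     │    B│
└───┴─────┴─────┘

Directions: right, right, right, right, down, right, right, down, down, down, right, down, left, down, left, down, right, right
Number of turns: 10

Solution:

┌─────────┬─────┐
│A → → → ↓│     │
│ ╷ ┌───┐ └───┐ │
│ │ │   │↳ → ↓│ │
│ │ │ ╷ ├───╴ │ │
│ │ │ │ │    ↓│ │
│ └─┴─┤ └───┐ │ │
│     │     │↓│ │
│ ╶─┐ ├───╴ │ ╵ │
│   │ │     │↳ ↓│
│ ┌─┘ │ ┌───┼─╴ │
│ │   │ │   │↓ ↲│
│ │ ╶─┤ └─┐ ╵ ┌─┤
│ │   │   │↓ ↲│ │
│ └─┐ └─╴ │ ╶─┘ │
│   │     │↳ → B│
└───┴─────┴─────┘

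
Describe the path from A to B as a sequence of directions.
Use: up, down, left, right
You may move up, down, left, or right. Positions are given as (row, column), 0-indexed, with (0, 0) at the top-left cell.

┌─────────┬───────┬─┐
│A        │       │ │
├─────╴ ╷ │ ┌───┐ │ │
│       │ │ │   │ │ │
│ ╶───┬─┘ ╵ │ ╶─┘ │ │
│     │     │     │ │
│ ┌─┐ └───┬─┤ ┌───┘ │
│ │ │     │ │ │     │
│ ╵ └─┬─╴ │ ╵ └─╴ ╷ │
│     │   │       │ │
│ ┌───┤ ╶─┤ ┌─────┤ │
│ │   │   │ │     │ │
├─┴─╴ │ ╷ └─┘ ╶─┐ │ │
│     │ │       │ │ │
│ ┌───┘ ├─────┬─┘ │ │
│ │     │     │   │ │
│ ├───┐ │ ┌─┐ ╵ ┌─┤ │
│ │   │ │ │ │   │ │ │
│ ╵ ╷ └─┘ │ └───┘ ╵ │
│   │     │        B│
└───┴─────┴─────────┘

Finding the path and converting it to directions:
Path through cells: (0,0) → (0,1) → (0,2) → (0,3) → (0,4) → (1,4) → (2,4) → (2,5) → (1,5) → (0,5) → (0,6) → (0,7) → (0,8) → (1,8) → (2,8) → (2,7) → (2,6) → (3,6) → (4,6) → (4,7) → (4,8) → (3,8) → (3,9) → (4,9) → (5,9) → (6,9) → (7,9) → (8,9) → (9,9)
Directions: right, right, right, right, down, down, right, up, up, right, right, right, down, down, left, left, down, down, right, right, up, right, down, down, down, down, down, down

Solution:

┌─────────┬───────┬─┐
│A → → → ↓│↱ → → ↓│ │
├─────╴ ╷ │ ┌───┐ │ │
│       │↓│↑│   │↓│ │
│ ╶───┬─┘ ╵ │ ╶─┘ │ │
│     │  ↳ ↑│↓ ← ↲│ │
│ ┌─┐ └───┬─┤ ┌───┘ │
│ │ │     │ │↓│  ↱ ↓│
│ ╵ └─┬─╴ │ ╵ └─╴ ╷ │
│     │   │  ↳ → ↑│↓│
│ ┌───┤ ╶─┤ ┌─────┤ │
│ │   │   │ │     │↓│
├─┴─╴ │ ╷ └─┘ ╶─┐ │ │
│     │ │       │ │↓│
│ ┌───┘ ├─────┬─┘ │ │
│ │     │     │   │↓│
│ ├───┐ │ ┌─┐ ╵ ┌─┤ │
│ │   │ │ │ │   │ │↓│
│ ╵ ╷ └─┘ │ └───┘ ╵ │
│   │     │        B│
└───┴─────┴─────────┘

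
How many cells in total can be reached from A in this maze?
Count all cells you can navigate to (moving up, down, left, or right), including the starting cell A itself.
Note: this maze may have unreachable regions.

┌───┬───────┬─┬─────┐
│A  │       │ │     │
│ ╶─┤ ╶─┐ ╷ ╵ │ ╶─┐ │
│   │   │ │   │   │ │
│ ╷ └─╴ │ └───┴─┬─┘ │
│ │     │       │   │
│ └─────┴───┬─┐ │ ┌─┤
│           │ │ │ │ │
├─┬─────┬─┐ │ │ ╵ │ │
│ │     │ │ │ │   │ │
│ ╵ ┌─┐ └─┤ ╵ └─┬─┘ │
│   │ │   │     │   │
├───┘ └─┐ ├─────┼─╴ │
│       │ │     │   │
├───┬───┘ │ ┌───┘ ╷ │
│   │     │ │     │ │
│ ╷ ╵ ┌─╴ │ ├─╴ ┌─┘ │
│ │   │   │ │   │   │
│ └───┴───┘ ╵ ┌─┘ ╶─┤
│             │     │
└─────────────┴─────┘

Using BFS/flood-fill to find all reachable cells from A:
Maze size: 10 × 10 = 100 total cells
54 cell(s) are walled off and cannot be reached from A.
Reachable cells: 46

Reachable region (· marks reachable cells):

┌───┬───────┬─┬─────┐
│A ·│· · · ·│·│· · ·│
│ ╶─┤ ╶─┐ ╷ ╵ │ ╶─┐ │
│· ·│· ·│·│· ·│· ·│·│
│ ╷ └─╴ │ └───┴─┬─┘ │
│·│· · ·│· · · ·│· ·│
│ └─────┴───┬─┐ │ ┌─┤
│· · · · · ·│·│·│·│ │
├─┬─────┬─┐ │ │ ╵ │ │
│ │     │ │·│·│· ·│ │
│ ╵ ┌─┐ └─┤ ╵ └─┬─┘ │
│   │ │   │· · ·│   │
├───┘ └─┐ ├─────┼─╴ │
│       │ │     │   │
├───┬───┘ │ ┌───┘ ╷ │
│   │     │ │     │ │
│ ╷ ╵ ┌─╴ │ ├─╴ ┌─┘ │
│ │   │   │ │   │   │
│ └───┴───┘ ╵ ┌─┘ ╶─┤
│             │     │
└─────────────┴─────┘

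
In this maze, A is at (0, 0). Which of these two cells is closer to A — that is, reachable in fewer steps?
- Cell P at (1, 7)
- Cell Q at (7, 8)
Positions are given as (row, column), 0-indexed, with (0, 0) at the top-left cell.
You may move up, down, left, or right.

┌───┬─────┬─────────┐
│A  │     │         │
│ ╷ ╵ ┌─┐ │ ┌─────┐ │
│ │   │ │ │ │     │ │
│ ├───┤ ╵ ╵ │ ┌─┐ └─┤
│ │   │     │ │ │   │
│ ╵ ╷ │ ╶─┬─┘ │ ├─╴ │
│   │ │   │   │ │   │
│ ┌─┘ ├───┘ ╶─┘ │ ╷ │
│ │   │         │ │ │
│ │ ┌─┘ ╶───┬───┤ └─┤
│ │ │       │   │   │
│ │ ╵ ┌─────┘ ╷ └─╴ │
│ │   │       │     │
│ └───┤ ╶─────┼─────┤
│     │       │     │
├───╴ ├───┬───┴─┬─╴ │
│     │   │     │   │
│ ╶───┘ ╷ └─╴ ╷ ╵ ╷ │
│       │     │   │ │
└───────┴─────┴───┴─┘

Shortest path A → P at (1, 7): 22 steps
Shortest path A → Q at (7, 8): 29 steps

P is closer (22 steps vs 29 steps).

Path to P:

┌───┬─────┬─────────┐
│A  │     │         │
│ ╷ ╵ ┌─┐ │ ┌─────┐ │
│↓│   │ │ │ │↱ P  │ │
│ ├───┤ ╵ ╵ │ ┌─┐ └─┤
│↓│↱ ↓│     │↑│ │   │
│ ╵ ╷ │ ╶─┬─┘ │ ├─╴ │
│↳ ↑│↓│   │↱ ↑│ │   │
│ ┌─┘ ├───┘ ╶─┘ │ ╷ │
│ │↓ ↲│↱ → ↑    │ │ │
│ │ ┌─┘ ╶───┬───┤ └─┤
│ │↓│↱ ↑    │   │   │
│ │ ╵ ┌─────┘ ╷ └─╴ │
│ │↳ ↑│       │     │
│ └───┤ ╶─────┼─────┤
│     │       │     │
├───╴ ├───┬───┴─┬─╴ │
│     │   │     │   │
│ ╶───┘ ╷ └─╴ ╷ ╵ ╷ │
│       │     │   │ │
└───────┴─────┴───┴─┘

Path to Q:

┌───┬─────┬─────────┐
│A  │     │         │
│ ╷ ╵ ┌─┐ │ ┌─────┐ │
│↓│   │ │ │ │     │ │
│ ├───┤ ╵ ╵ │ ┌─┐ └─┤
│↓│   │     │ │ │   │
│ ╵ ╷ │ ╶─┬─┘ │ ├─╴ │
│↓  │ │   │   │ │   │
│ ┌─┘ ├───┘ ╶─┘ │ ╷ │
│↓│   │         │ │ │
│ │ ┌─┘ ╶───┬───┤ └─┤
│↓│ │       │   │   │
│ │ ╵ ┌─────┘ ╷ └─╴ │
│↓│   │       │     │
│ └───┤ ╶─────┼─────┤
│↳ → ↓│       │  Q ↰│
├───╴ ├───┬───┴─┬─╴ │
│↓ ← ↲│↱ ↓│  ↱ ↓│↱ ↑│
│ ╶───┘ ╷ └─╴ ╷ ╵ ╷ │
│↳ → → ↑│↳ → ↑│↳ ↑│ │
└───────┴─────┴───┴─┘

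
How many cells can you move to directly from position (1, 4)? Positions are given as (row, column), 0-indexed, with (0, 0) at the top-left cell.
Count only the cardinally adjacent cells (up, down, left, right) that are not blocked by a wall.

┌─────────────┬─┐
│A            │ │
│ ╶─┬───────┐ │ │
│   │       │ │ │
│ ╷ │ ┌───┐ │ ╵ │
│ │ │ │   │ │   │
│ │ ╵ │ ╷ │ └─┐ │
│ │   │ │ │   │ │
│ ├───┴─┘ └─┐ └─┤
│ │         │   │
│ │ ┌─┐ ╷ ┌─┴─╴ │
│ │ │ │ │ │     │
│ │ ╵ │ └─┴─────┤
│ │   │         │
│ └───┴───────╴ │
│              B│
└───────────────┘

Checking passable neighbors of (1, 4):
Neighbors: (1, 3), (1, 5)
Count: 2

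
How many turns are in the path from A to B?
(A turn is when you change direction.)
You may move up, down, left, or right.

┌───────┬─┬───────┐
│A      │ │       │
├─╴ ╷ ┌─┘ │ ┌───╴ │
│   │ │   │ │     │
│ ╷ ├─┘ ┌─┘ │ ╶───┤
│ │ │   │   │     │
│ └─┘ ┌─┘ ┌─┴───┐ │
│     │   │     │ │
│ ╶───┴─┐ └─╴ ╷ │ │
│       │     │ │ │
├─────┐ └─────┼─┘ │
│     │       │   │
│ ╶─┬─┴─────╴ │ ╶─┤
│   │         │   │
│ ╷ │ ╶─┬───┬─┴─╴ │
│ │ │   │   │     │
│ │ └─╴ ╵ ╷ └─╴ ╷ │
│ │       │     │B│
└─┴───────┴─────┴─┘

Directions: right, down, left, down, down, down, right, right, right, down, right, right, right, down, left, left, left, left, down, right, down, right, up, right, down, right, right, up, right, down
Number of turns: 19

Solution:

┌───────┬─┬───────┐
│A ↓    │ │       │
├─╴ ╷ ┌─┘ │ ┌───╴ │
│↓ ↲│ │   │ │     │
│ ╷ ├─┘ ┌─┘ │ ╶───┤
│↓│ │   │   │     │
│ └─┘ ┌─┘ ┌─┴───┐ │
│↓    │   │     │ │
│ ╶───┴─┐ └─╴ ╷ │ │
│↳ → → ↓│     │ │ │
├─────┐ └─────┼─┘ │
│     │↳ → → ↓│   │
│ ╶─┬─┴─────╴ │ ╶─┤
│   │↓ ← ← ← ↲│   │
│ ╷ │ ╶─┬───┬─┴─╴ │
│ │ │↳ ↓│↱ ↓│  ↱ ↓│
│ │ └─╴ ╵ ╷ └─╴ ╷ │
│ │    ↳ ↑│↳ → ↑│B│
└─┴───────┴─────┴─┘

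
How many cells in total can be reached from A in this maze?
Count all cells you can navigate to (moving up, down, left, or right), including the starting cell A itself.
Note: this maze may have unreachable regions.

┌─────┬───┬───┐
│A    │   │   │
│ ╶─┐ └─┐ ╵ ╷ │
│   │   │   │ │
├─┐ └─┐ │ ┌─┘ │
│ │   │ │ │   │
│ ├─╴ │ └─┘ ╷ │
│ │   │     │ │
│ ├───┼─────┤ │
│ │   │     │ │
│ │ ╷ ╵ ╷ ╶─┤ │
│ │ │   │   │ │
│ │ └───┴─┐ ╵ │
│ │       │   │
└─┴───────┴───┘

Using BFS/flood-fill to find all reachable cells from A:
Maze size: 7 × 7 = 49 total cells
5 cell(s) are walled off and cannot be reached from A.
Reachable cells: 44

Reachable region (· marks reachable cells):

┌─────┬───┬───┐
│A · ·│· ·│· ·│
│ ╶─┐ └─┐ ╵ ╷ │
│· ·│· ·│· ·│·│
├─┐ └─┐ │ ┌─┘ │
│ │· ·│·│·│· ·│
│ ├─╴ │ └─┘ ╷ │
│ │· ·│· · ·│·│
│ ├───┼─────┤ │
│ │· ·│· · ·│·│
│ │ ╷ ╵ ╷ ╶─┤ │
│ │·│· ·│· ·│·│
│ │ └───┴─┐ ╵ │
│ │· · · ·│· ·│
└─┴───────┴───┘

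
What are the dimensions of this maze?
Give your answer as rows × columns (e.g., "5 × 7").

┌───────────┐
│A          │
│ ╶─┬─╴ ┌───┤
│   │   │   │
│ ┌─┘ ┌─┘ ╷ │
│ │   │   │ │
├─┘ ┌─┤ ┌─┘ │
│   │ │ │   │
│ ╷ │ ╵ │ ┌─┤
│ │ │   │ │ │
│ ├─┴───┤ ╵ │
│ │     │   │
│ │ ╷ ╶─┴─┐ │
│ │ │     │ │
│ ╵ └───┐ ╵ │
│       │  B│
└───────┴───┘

Counting the maze dimensions:
Rows (vertical): 8
Columns (horizontal): 6
Dimensions: 8 × 6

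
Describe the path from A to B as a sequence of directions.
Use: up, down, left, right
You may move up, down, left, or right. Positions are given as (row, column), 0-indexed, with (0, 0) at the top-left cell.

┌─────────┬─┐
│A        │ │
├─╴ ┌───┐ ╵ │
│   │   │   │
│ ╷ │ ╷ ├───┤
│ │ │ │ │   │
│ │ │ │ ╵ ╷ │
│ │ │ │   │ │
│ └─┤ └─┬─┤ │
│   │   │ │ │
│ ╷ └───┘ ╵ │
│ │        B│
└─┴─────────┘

Finding the path and converting it to directions:
Path through cells: (0,0) → (0,1) → (1,1) → (1,0) → (2,0) → (3,0) → (4,0) → (4,1) → (5,1) → (5,2) → (5,3) → (5,4) → (5,5)
Directions: right, down, left, down, down, down, right, down, right, right, right, right

Solution:

┌─────────┬─┐
│A ↓      │ │
├─╴ ┌───┐ ╵ │
│↓ ↲│   │   │
│ ╷ │ ╷ ├───┤
│↓│ │ │ │   │
│ │ │ │ ╵ ╷ │
│↓│ │ │   │ │
│ └─┤ └─┬─┤ │
│↳ ↓│   │ │ │
│ ╷ └───┘ ╵ │
│ │↳ → → → B│
└─┴─────────┘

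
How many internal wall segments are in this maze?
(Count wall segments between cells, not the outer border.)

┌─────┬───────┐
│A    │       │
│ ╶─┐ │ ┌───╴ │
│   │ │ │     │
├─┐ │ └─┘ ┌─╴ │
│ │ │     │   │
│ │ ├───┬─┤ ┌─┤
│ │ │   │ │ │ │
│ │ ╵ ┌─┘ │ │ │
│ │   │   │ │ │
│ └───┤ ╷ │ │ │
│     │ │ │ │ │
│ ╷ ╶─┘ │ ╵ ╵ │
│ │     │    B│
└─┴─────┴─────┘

Counting internal wall segments:
Total internal walls: 36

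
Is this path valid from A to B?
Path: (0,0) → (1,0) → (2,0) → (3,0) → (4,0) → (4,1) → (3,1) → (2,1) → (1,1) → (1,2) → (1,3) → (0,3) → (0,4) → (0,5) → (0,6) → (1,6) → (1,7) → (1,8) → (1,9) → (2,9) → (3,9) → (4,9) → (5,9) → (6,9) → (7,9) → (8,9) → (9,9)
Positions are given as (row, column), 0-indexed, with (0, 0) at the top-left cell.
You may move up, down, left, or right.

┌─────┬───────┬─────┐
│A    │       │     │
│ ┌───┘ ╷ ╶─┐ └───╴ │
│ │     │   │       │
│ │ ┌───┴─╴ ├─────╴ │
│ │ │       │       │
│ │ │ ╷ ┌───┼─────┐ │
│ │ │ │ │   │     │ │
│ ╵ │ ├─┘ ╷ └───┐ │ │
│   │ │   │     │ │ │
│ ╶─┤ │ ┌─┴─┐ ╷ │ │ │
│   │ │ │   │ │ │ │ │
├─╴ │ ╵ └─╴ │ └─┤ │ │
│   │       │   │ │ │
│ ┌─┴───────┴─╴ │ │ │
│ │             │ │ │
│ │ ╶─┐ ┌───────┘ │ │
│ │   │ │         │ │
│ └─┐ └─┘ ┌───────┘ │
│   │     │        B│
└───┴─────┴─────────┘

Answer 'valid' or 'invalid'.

Checking path validity:
Result: All consecutive moves are passable.

valid

Correct solution:

┌─────┬───────┬─────┐
│A    │↱ → → ↓│     │
│ ┌───┘ ╷ ╶─┐ └───╴ │
│↓│↱ → ↑│   │↳ → → ↓│
│ │ ┌───┴─╴ ├─────╴ │
│↓│↑│       │      ↓│
│ │ │ ╷ ┌───┼─────┐ │
│↓│↑│ │ │   │     │↓│
│ ╵ │ ├─┘ ╷ └───┐ │ │
│↳ ↑│ │   │     │ │↓│
│ ╶─┤ │ ┌─┴─┐ ╷ │ │ │
│   │ │ │   │ │ │ │↓│
├─╴ │ ╵ └─╴ │ └─┤ │ │
│   │       │   │ │↓│
│ ┌─┴───────┴─╴ │ │ │
│ │             │ │↓│
│ │ ╶─┐ ┌───────┘ │ │
│ │   │ │         │↓│
│ └─┐ └─┘ ┌───────┘ │
│   │     │        B│
└───┴─────┴─────────┘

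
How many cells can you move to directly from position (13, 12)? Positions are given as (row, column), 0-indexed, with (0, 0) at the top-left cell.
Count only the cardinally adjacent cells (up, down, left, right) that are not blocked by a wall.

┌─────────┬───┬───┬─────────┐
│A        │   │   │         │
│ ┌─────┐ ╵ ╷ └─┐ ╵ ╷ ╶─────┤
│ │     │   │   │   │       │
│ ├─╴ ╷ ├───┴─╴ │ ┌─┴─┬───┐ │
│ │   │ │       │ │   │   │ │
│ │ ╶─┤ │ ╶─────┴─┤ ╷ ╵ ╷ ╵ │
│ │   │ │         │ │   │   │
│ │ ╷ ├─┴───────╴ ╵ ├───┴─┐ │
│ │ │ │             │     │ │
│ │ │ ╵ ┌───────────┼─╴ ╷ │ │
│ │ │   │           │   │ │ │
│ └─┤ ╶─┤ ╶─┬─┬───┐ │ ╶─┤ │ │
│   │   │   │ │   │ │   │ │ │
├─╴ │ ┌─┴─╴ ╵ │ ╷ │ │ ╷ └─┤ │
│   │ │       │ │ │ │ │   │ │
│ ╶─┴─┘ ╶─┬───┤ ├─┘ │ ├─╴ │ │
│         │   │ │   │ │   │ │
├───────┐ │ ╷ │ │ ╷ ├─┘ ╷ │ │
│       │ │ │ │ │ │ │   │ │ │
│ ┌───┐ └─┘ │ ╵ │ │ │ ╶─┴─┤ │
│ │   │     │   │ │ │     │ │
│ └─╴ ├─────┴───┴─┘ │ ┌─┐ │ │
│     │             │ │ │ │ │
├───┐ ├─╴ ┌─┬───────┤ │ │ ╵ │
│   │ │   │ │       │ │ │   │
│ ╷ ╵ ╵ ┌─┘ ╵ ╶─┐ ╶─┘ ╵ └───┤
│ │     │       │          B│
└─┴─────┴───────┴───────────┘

Checking passable neighbors of (13, 12):
Neighbors: (13, 11), (13, 13)
Count: 2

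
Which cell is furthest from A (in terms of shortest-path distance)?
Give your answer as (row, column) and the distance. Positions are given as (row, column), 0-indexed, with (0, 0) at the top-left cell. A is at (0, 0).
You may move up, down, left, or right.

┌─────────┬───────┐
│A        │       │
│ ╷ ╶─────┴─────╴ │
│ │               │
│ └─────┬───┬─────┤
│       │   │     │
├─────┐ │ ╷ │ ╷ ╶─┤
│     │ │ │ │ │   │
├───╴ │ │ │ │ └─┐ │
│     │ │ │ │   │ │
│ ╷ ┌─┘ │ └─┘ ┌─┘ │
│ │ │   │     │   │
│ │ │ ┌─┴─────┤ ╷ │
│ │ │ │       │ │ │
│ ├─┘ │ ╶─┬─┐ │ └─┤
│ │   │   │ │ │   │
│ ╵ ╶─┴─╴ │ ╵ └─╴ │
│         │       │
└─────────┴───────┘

Computing BFS distances from A to all cells:
Furthest cell: (4, 5)
Distance: 47 steps

Path from A to the furthest cell:

┌─────────┬───────┐
│A        │       │
│ ╷ ╶─────┴─────╴ │
│↓│               │
│ └─────┬───┬─────┤
│↳ → → ↓│↱ ↓│↓ ↰  │
├─────┐ │ ╷ │ ╷ ╶─┤
│     │↓│↑│↓│↓│↑ ↰│
├───╴ │ │ │ │ └─┐ │
│     │↓│↑│B│↓  │↑│
│ ╷ ┌─┘ │ └─┘ ┌─┘ │
│ │ │↓ ↲│↑ ← ↲│↱ ↑│
│ │ │ ┌─┴─────┤ ╷ │
│ │ │↓│↱ → → ↓│↑│ │
│ ├─┘ │ ╶─┬─┐ │ └─┤
│ │↓ ↲│↑ ↰│ │↓│↑ ↰│
│ ╵ ╶─┴─╴ │ ╵ └─╴ │
│  ↳ → → ↑│  ↳ → ↑│
└─────────┴───────┘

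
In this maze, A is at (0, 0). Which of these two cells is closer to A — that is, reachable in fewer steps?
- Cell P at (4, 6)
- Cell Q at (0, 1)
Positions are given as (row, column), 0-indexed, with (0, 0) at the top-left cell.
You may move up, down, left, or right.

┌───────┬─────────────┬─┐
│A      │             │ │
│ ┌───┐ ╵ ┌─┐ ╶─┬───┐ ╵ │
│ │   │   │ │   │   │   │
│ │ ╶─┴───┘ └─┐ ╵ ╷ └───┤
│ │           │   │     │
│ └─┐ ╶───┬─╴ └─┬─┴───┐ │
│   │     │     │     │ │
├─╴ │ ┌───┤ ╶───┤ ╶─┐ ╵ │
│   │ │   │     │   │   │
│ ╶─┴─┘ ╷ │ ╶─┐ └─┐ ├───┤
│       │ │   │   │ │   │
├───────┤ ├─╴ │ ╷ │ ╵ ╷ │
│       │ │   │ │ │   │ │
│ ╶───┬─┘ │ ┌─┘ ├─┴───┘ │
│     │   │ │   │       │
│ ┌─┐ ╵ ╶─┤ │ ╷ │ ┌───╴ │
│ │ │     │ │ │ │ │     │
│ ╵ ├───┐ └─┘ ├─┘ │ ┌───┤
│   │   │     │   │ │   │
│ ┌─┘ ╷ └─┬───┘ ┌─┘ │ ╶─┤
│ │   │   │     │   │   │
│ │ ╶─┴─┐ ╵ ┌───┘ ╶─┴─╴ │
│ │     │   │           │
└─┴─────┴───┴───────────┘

Shortest path A → P at (4, 6): 28 steps
Shortest path A → Q at (0, 1): 1 steps

Q is closer (1 steps vs 28 steps).

Path to P:

┌───────┬─────────────┬─┐
│A      │             │ │
│ ┌───┐ ╵ ┌─┐ ╶─┬───┐ ╵ │
│↓│   │   │ │   │   │   │
│ │ ╶─┴───┘ └─┐ ╵ ╷ └───┤
│↓│           │   │     │
│ └─┐ ╶───┬─╴ └─┬─┴───┐ │
│↳ ↓│     │     │     │ │
├─╴ │ ┌───┤ ╶───┤ ╶─┐ ╵ │
│↓ ↲│ │↱ ↓│  P ↰│   │   │
│ ╶─┴─┘ ╷ │ ╶─┐ └─┐ ├───┤
│↳ → → ↑│↓│   │↑  │ │   │
├───────┤ ├─╴ │ ╷ │ ╵ ╷ │
│       │↓│   │↑│ │   │ │
│ ╶───┬─┘ │ ┌─┘ ├─┴───┘ │
│     │↓ ↲│ │↱ ↑│       │
│ ┌─┐ ╵ ╶─┤ │ ╷ │ ┌───╴ │
│ │ │  ↳ ↓│ │↑│ │ │     │
│ ╵ ├───┐ └─┘ ├─┘ │ ┌───┤
│   │   │↳ → ↑│   │ │   │
│ ┌─┘ ╷ └─┬───┘ ┌─┘ │ ╶─┤
│ │   │   │     │   │   │
│ │ ╶─┴─┐ ╵ ┌───┘ ╶─┴─╴ │
│ │     │   │           │
└─┴─────┴───┴───────────┘

Path to Q:

┌───────┬─────────────┬─┐
│A Q    │             │ │
│ ┌───┐ ╵ ┌─┐ ╶─┬───┐ ╵ │
│ │   │   │ │   │   │   │
│ │ ╶─┴───┘ └─┐ ╵ ╷ └───┤
│ │           │   │     │
│ └─┐ ╶───┬─╴ └─┬─┴───┐ │
│   │     │     │     │ │
├─╴ │ ┌───┤ ╶───┤ ╶─┐ ╵ │
│   │ │   │     │   │   │
│ ╶─┴─┘ ╷ │ ╶─┐ └─┐ ├───┤
│       │ │   │   │ │   │
├───────┤ ├─╴ │ ╷ │ ╵ ╷ │
│       │ │   │ │ │   │ │
│ ╶───┬─┘ │ ┌─┘ ├─┴───┘ │
│     │   │ │   │       │
│ ┌─┐ ╵ ╶─┤ │ ╷ │ ┌───╴ │
│ │ │     │ │ │ │ │     │
│ ╵ ├───┐ └─┘ ├─┘ │ ┌───┤
│   │   │     │   │ │   │
│ ┌─┘ ╷ └─┬───┘ ┌─┘ │ ╶─┤
│ │   │   │     │   │   │
│ │ ╶─┴─┐ ╵ ┌───┘ ╶─┴─╴ │
│ │     │   │           │
└─┴─────┴───┴───────────┘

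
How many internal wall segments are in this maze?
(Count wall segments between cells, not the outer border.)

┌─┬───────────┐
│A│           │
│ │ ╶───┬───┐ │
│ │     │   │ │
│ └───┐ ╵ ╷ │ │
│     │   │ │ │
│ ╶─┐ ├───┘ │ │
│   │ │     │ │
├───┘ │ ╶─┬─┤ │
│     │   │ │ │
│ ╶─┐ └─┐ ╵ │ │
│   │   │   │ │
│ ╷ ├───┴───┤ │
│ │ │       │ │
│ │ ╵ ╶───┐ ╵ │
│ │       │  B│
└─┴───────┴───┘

Counting internal wall segments:
Total internal walls: 42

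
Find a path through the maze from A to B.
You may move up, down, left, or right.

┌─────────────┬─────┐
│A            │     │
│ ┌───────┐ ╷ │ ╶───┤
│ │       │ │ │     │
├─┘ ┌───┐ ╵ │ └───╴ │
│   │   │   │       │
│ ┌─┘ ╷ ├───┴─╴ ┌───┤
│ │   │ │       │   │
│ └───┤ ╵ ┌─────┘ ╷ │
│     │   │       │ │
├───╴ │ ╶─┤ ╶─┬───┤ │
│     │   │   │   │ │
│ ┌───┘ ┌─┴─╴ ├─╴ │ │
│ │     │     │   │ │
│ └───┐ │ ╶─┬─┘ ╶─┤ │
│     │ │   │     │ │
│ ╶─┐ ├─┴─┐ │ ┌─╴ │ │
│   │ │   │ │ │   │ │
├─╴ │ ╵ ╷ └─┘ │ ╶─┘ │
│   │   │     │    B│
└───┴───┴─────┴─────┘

Finding the shortest path through the maze:
Path length: 42 steps
Directions: right → right → right → right → right → down → down → left → up → left → left → left → down → left → down → down → right → right → down → left → left → down → down → right → right → down → down → right → up → right → down → right → right → up → up → right → right → down → left → down → right → right

Solution:

┌─────────────┬─────┐
│A → → → → ↓  │     │
│ ┌───────┐ ╷ │ ╶───┤
│ │↓ ← ← ↰│↓│ │     │
├─┘ ┌───┐ ╵ │ └───╴ │
│↓ ↲│   │↑ ↲│       │
│ ┌─┘ ╷ ├───┴─╴ ┌───┤
│↓│   │ │       │   │
│ └───┤ ╵ ┌─────┘ ╷ │
│↳ → ↓│   │       │ │
├───╴ │ ╶─┤ ╶─┬───┤ │
│↓ ← ↲│   │   │   │ │
│ ┌───┘ ┌─┴─╴ ├─╴ │ │
│↓│     │     │   │ │
│ └───┐ │ ╶─┬─┘ ╶─┤ │
│↳ → ↓│ │   │↱ → ↓│ │
│ ╶─┐ ├─┴─┐ │ ┌─╴ │ │
│   │↓│↱ ↓│ │↑│↓ ↲│ │
├─╴ │ ╵ ╷ └─┘ │ ╶─┘ │
│   │↳ ↑│↳ → ↑│↳ → B│
└───┴───┴─────┴─────┘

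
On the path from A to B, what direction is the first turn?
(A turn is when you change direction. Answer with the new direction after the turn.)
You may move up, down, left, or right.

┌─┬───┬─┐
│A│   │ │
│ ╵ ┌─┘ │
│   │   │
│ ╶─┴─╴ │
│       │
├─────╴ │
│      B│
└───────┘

Directions: down, down, right, right, right, down
First turn direction: right

Solution:

┌─┬───┬─┐
│A│   │ │
│ ╵ ┌─┘ │
│↓  │   │
│ ╶─┴─╴ │
│↳ → → ↓│
├─────╴ │
│      B│
└───────┘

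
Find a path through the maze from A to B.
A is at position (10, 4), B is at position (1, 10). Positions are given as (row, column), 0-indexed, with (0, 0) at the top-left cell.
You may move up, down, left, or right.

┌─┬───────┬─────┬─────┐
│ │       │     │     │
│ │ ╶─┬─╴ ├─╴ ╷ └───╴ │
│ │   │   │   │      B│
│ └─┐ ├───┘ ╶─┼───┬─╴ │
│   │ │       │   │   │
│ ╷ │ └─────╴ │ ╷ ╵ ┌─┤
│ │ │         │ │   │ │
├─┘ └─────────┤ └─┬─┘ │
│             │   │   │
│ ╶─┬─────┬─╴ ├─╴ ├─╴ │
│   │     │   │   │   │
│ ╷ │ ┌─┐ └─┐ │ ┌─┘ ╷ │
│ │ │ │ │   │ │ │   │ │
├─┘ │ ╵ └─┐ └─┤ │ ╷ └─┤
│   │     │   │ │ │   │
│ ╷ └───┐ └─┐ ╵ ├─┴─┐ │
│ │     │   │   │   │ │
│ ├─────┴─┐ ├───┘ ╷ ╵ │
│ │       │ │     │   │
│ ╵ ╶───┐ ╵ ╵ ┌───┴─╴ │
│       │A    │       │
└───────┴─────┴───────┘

Finding the shortest path from (10, 4) to (1, 10):
Path length: 31 steps
Directions: right → up → up → left → up → left → left → up → up → right → right → down → right → down → right → down → right → up → up → up → right → up → left → up → up → right → down → right → up → right → up

Solution:

┌─┬───────┬─────┬─────┐
│ │       │     │     │
│ │ ╶─┬─╴ ├─╴ ╷ └───╴ │
│ │   │   │   │      B│
│ └─┐ ├───┘ ╶─┼───┬─╴ │
│   │ │       │↱ ↓│↱ ↑│
│ ╷ │ └─────╴ │ ╷ ╵ ┌─┤
│ │ │         │↑│↳ ↑│ │
├─┘ └─────────┤ └─┬─┘ │
│             │↑ ↰│   │
│ ╶─┬─────┬─╴ ├─╴ ├─╴ │
│   │↱ → ↓│   │↱ ↑│   │
│ ╷ │ ┌─┐ └─┐ │ ┌─┘ ╷ │
│ │ │↑│ │↳ ↓│ │↑│   │ │
├─┘ │ ╵ └─┐ └─┤ │ ╷ └─┤
│   │↑ ← ↰│↳ ↓│↑│ │   │
│ ╷ └───┐ └─┐ ╵ ├─┴─┐ │
│ │     │↑ ↰│↳ ↑│   │ │
│ ├─────┴─┐ ├───┘ ╷ ╵ │
│ │       │↑│     │   │
│ ╵ ╶───┐ ╵ ╵ ┌───┴─╴ │
│       │A ↑  │       │
└───────┴─────┴───────┘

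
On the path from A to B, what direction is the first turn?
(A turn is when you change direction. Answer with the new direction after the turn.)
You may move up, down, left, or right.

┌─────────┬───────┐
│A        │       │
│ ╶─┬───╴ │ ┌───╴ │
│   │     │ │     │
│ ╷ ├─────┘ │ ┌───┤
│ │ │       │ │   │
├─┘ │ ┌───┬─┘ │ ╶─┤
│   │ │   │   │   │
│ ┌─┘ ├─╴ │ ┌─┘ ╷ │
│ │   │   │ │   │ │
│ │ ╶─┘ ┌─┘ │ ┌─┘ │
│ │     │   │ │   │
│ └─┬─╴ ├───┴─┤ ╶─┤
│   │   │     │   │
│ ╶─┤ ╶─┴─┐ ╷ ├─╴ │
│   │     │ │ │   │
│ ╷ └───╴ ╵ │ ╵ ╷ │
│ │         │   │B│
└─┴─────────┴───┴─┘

Directions: down, right, down, down, left, down, down, down, down, right, down, right, right, right, right, up, up, right, down, down, right, up, right, down
First turn direction: right

Solution:

┌─────────┬───────┐
│A        │       │
│ ╶─┬───╴ │ ┌───╴ │
│↳ ↓│     │ │     │
│ ╷ ├─────┘ │ ┌───┤
│ │↓│       │ │   │
├─┘ │ ┌───┬─┘ │ ╶─┤
│↓ ↲│ │   │   │   │
│ ┌─┘ ├─╴ │ ┌─┘ ╷ │
│↓│   │   │ │   │ │
│ │ ╶─┘ ┌─┘ │ ┌─┘ │
│↓│     │   │ │   │
│ └─┬─╴ ├───┴─┤ ╶─┤
│↓  │   │  ↱ ↓│   │
│ ╶─┤ ╶─┴─┐ ╷ ├─╴ │
│↳ ↓│     │↑│↓│↱ ↓│
│ ╷ └───╴ ╵ │ ╵ ╷ │
│ │↳ → → → ↑│↳ ↑│B│
└─┴─────────┴───┴─┘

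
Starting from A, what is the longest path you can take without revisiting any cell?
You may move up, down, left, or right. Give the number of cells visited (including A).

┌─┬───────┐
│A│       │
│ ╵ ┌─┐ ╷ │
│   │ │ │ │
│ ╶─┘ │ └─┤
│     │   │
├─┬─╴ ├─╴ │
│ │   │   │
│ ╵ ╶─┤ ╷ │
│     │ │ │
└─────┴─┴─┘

Finding longest simple path using DFS:
Start: (0, 0)
Longest path visits 12 cells
Path: A → down → right → up → right → right → down → down → right → down → left → down

Solution:

┌─┬───────┐
│A│↱ → ↓  │
│ ╵ ┌─┐ ╷ │
│↳ ↑│ │↓│ │
│ ╶─┘ │ └─┤
│     │↳ ↓│
├─┬─╴ ├─╴ │
│ │   │↓ ↲│
│ ╵ ╶─┤ ╷ │
│     │B│ │
└─────┴─┴─┘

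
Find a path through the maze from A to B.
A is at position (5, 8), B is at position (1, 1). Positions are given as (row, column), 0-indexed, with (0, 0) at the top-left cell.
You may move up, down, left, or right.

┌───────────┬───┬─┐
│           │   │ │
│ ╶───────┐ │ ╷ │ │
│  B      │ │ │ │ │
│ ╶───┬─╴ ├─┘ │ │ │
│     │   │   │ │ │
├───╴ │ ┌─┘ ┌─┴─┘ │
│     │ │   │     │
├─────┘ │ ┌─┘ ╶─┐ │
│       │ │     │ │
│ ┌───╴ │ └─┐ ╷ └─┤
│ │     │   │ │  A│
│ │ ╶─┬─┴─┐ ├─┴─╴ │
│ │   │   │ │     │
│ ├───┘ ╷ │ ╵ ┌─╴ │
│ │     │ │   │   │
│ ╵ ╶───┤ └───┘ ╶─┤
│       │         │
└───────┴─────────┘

Finding the shortest path from (5, 8) to (1, 1):
Path length: 29 steps
Directions: down → down → left → down → left → left → left → up → up → left → down → left → left → down → left → up → up → up → up → right → right → right → up → up → right → up → left → left → left

Solution:

┌───────────┬───┬─┐
│           │   │ │
│ ╶───────┐ │ ╷ │ │
│  B ← ← ↰│ │ │ │ │
│ ╶───┬─╴ ├─┘ │ │ │
│     │↱ ↑│   │ │ │
├───╴ │ ┌─┘ ┌─┴─┘ │
│     │↑│   │     │
├─────┘ │ ┌─┘ ╶─┐ │
│↱ → → ↑│ │     │ │
│ ┌───╴ │ └─┐ ╷ └─┤
│↑│     │   │ │  A│
│ │ ╶─┬─┴─┐ ├─┴─╴ │
│↑│   │↓ ↰│ │    ↓│
│ ├───┘ ╷ │ ╵ ┌─╴ │
│↑│↓ ← ↲│↑│   │↓ ↲│
│ ╵ ╶───┤ └───┘ ╶─┤
│↑ ↲    │↑ ← ← ↲  │
└───────┴─────────┘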